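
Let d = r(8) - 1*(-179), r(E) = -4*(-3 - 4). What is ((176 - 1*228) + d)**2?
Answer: 24025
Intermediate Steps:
r(E) = 28 (r(E) = -4*(-7) = 28)
d = 207 (d = 28 - 1*(-179) = 28 + 179 = 207)
((176 - 1*228) + d)**2 = ((176 - 1*228) + 207)**2 = ((176 - 228) + 207)**2 = (-52 + 207)**2 = 155**2 = 24025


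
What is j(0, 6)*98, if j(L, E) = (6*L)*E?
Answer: 0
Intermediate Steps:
j(L, E) = 6*E*L
j(0, 6)*98 = (6*6*0)*98 = 0*98 = 0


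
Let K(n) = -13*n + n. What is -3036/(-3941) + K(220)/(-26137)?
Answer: 89756172/103005917 ≈ 0.87137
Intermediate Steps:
K(n) = -12*n
-3036/(-3941) + K(220)/(-26137) = -3036/(-3941) - 12*220/(-26137) = -3036*(-1/3941) - 2640*(-1/26137) = 3036/3941 + 2640/26137 = 89756172/103005917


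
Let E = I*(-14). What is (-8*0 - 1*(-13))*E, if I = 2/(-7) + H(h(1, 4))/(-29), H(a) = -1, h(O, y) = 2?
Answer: 1326/29 ≈ 45.724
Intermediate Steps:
I = -51/203 (I = 2/(-7) - 1/(-29) = 2*(-1/7) - 1*(-1/29) = -2/7 + 1/29 = -51/203 ≈ -0.25123)
E = 102/29 (E = -51/203*(-14) = 102/29 ≈ 3.5172)
(-8*0 - 1*(-13))*E = (-8*0 - 1*(-13))*(102/29) = (0 + 13)*(102/29) = 13*(102/29) = 1326/29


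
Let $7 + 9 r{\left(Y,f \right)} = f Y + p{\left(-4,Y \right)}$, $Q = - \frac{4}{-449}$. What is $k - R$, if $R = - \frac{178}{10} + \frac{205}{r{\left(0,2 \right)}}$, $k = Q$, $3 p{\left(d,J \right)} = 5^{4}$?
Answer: $\frac{11722449}{1355980} \approx 8.645$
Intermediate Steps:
$p{\left(d,J \right)} = \frac{625}{3}$ ($p{\left(d,J \right)} = \frac{5^{4}}{3} = \frac{1}{3} \cdot 625 = \frac{625}{3}$)
$Q = \frac{4}{449}$ ($Q = \left(-4\right) \left(- \frac{1}{449}\right) = \frac{4}{449} \approx 0.0089087$)
$k = \frac{4}{449} \approx 0.0089087$
$r{\left(Y,f \right)} = \frac{604}{27} + \frac{Y f}{9}$ ($r{\left(Y,f \right)} = - \frac{7}{9} + \frac{f Y + \frac{625}{3}}{9} = - \frac{7}{9} + \frac{Y f + \frac{625}{3}}{9} = - \frac{7}{9} + \frac{\frac{625}{3} + Y f}{9} = - \frac{7}{9} + \left(\frac{625}{27} + \frac{Y f}{9}\right) = \frac{604}{27} + \frac{Y f}{9}$)
$R = - \frac{26081}{3020}$ ($R = - \frac{178}{10} + \frac{205}{\frac{604}{27} + \frac{1}{9} \cdot 0 \cdot 2} = \left(-178\right) \frac{1}{10} + \frac{205}{\frac{604}{27} + 0} = - \frac{89}{5} + \frac{205}{\frac{604}{27}} = - \frac{89}{5} + 205 \cdot \frac{27}{604} = - \frac{89}{5} + \frac{5535}{604} = - \frac{26081}{3020} \approx -8.6361$)
$k - R = \frac{4}{449} - - \frac{26081}{3020} = \frac{4}{449} + \frac{26081}{3020} = \frac{11722449}{1355980}$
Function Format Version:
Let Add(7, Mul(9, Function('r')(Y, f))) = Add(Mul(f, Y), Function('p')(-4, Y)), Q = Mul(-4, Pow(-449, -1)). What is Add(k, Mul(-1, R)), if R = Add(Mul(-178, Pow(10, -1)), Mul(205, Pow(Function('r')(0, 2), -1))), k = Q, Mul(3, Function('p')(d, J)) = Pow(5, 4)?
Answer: Rational(11722449, 1355980) ≈ 8.6450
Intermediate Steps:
Function('p')(d, J) = Rational(625, 3) (Function('p')(d, J) = Mul(Rational(1, 3), Pow(5, 4)) = Mul(Rational(1, 3), 625) = Rational(625, 3))
Q = Rational(4, 449) (Q = Mul(-4, Rational(-1, 449)) = Rational(4, 449) ≈ 0.0089087)
k = Rational(4, 449) ≈ 0.0089087
Function('r')(Y, f) = Add(Rational(604, 27), Mul(Rational(1, 9), Y, f)) (Function('r')(Y, f) = Add(Rational(-7, 9), Mul(Rational(1, 9), Add(Mul(f, Y), Rational(625, 3)))) = Add(Rational(-7, 9), Mul(Rational(1, 9), Add(Mul(Y, f), Rational(625, 3)))) = Add(Rational(-7, 9), Mul(Rational(1, 9), Add(Rational(625, 3), Mul(Y, f)))) = Add(Rational(-7, 9), Add(Rational(625, 27), Mul(Rational(1, 9), Y, f))) = Add(Rational(604, 27), Mul(Rational(1, 9), Y, f)))
R = Rational(-26081, 3020) (R = Add(Mul(-178, Pow(10, -1)), Mul(205, Pow(Add(Rational(604, 27), Mul(Rational(1, 9), 0, 2)), -1))) = Add(Mul(-178, Rational(1, 10)), Mul(205, Pow(Add(Rational(604, 27), 0), -1))) = Add(Rational(-89, 5), Mul(205, Pow(Rational(604, 27), -1))) = Add(Rational(-89, 5), Mul(205, Rational(27, 604))) = Add(Rational(-89, 5), Rational(5535, 604)) = Rational(-26081, 3020) ≈ -8.6361)
Add(k, Mul(-1, R)) = Add(Rational(4, 449), Mul(-1, Rational(-26081, 3020))) = Add(Rational(4, 449), Rational(26081, 3020)) = Rational(11722449, 1355980)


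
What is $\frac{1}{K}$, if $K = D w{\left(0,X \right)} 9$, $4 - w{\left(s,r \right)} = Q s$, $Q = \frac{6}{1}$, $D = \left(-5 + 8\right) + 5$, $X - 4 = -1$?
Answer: $\frac{1}{288} \approx 0.0034722$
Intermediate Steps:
$X = 3$ ($X = 4 - 1 = 3$)
$D = 8$ ($D = 3 + 5 = 8$)
$Q = 6$ ($Q = 6 \cdot 1 = 6$)
$w{\left(s,r \right)} = 4 - 6 s$
$K = 288$ ($K = 8 \left(4 - 0\right) 9 = 8 \left(4 + 0\right) 9 = 8 \cdot 4 \cdot 9 = 32 \cdot 9 = 288$)
$\frac{1}{K} = \frac{1}{288}$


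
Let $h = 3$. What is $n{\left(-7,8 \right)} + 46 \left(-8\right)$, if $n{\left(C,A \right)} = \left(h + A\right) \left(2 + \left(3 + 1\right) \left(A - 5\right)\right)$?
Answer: $-214$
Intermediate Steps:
$n{\left(C,A \right)} = \left(-18 + 4 A\right) \left(3 + A\right)$ ($n{\left(C,A \right)} = \left(3 + A\right) \left(2 + \left(3 + 1\right) \left(A - 5\right)\right) = \left(3 + A\right) \left(2 + 4 \left(-5 + A\right)\right) = \left(3 + A\right) \left(2 + \left(-20 + 4 A\right)\right) = \left(3 + A\right) \left(-18 + 4 A\right) = \left(-18 + 4 A\right) \left(3 + A\right)$)
$n{\left(-7,8 \right)} + 46 \left(-8\right) = \left(-54 - 48 + 4 \cdot 8^{2}\right) + 46 \left(-8\right) = \left(-54 - 48 + 4 \cdot 64\right) - 368 = \left(-54 - 48 + 256\right) - 368 = 154 - 368 = -214$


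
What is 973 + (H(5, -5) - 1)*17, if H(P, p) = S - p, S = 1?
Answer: 1058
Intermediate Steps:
H(P, p) = 1 - p
973 + (H(5, -5) - 1)*17 = 973 + ((1 - 1*(-5)) - 1)*17 = 973 + ((1 + 5) - 1)*17 = 973 + (6 - 1)*17 = 973 + 5*17 = 973 + 85 = 1058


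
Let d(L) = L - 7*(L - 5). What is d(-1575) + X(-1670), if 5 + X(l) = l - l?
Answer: 9480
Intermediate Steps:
X(l) = -5 (X(l) = -5 + (l - l) = -5 + 0 = -5)
d(L) = 35 - 6*L (d(L) = L - 7*(-5 + L) = L - (-35 + 7*L) = L + (35 - 7*L) = 35 - 6*L)
d(-1575) + X(-1670) = (35 - 6*(-1575)) - 5 = (35 + 9450) - 5 = 9485 - 5 = 9480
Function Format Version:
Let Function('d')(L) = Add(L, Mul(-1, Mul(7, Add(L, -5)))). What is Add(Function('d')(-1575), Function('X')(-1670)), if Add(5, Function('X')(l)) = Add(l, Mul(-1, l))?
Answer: 9480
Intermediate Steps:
Function('X')(l) = -5 (Function('X')(l) = Add(-5, Add(l, Mul(-1, l))) = Add(-5, 0) = -5)
Function('d')(L) = Add(35, Mul(-6, L)) (Function('d')(L) = Add(L, Mul(-1, Mul(7, Add(-5, L)))) = Add(L, Mul(-1, Add(-35, Mul(7, L)))) = Add(L, Add(35, Mul(-7, L))) = Add(35, Mul(-6, L)))
Add(Function('d')(-1575), Function('X')(-1670)) = Add(Add(35, Mul(-6, -1575)), -5) = Add(Add(35, 9450), -5) = Add(9485, -5) = 9480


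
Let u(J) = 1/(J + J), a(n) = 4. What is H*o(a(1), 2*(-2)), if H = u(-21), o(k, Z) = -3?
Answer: 1/14 ≈ 0.071429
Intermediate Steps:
u(J) = 1/(2*J)
H = -1/42 (H = (½)/(-21) = (½)*(-1/21) = -1/42 ≈ -0.023810)
H*o(a(1), 2*(-2)) = -1/42*(-3) = 1/14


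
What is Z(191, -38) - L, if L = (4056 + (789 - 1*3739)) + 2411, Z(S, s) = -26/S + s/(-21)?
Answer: -14099975/4011 ≈ -3515.3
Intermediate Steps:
Z(S, s) = -26/S - s/21 (Z(S, s) = -26/S + s*(-1/21) = -26/S - s/21)
L = 3517 (L = (4056 + (789 - 3739)) + 2411 = (4056 - 2950) + 2411 = 1106 + 2411 = 3517)
Z(191, -38) - L = (-26/191 - 1/21*(-38)) - 1*3517 = (-26*1/191 + 38/21) - 3517 = (-26/191 + 38/21) - 3517 = 6712/4011 - 3517 = -14099975/4011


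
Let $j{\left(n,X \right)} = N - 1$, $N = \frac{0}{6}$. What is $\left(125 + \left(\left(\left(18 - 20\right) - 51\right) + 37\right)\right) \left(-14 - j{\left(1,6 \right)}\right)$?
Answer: $-1417$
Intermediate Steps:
$N = 0$ ($N = 0 \cdot \frac{1}{6} = 0$)
$j{\left(n,X \right)} = -1$ ($j{\left(n,X \right)} = 0 - 1 = -1$)
$\left(125 + \left(\left(\left(18 - 20\right) - 51\right) + 37\right)\right) \left(-14 - j{\left(1,6 \right)}\right) = \left(125 + \left(\left(\left(18 - 20\right) - 51\right) + 37\right)\right) \left(-14 - -1\right) = \left(125 + \left(\left(-2 - 51\right) + 37\right)\right) \left(-14 + 1\right) = \left(125 + \left(-53 + 37\right)\right) \left(-13\right) = \left(125 - 16\right) \left(-13\right) = 109 \left(-13\right) = -1417$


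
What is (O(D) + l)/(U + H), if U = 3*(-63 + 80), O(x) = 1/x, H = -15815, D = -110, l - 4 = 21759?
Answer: -2393929/1734040 ≈ -1.3806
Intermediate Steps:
l = 21763 (l = 4 + 21759 = 21763)
U = 51 (U = 3*17 = 51)
(O(D) + l)/(U + H) = (1/(-110) + 21763)/(51 - 15815) = (-1/110 + 21763)/(-15764) = (2393929/110)*(-1/15764) = -2393929/1734040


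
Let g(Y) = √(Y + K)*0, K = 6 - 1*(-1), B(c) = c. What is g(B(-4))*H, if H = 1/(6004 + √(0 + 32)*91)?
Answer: 0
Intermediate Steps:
K = 7 (K = 6 + 1 = 7)
g(Y) = 0 (g(Y) = √(Y + 7)*0 = √(7 + Y)*0 = 0)
H = 1/(6004 + 364*√2) (H = 1/(6004 + √32*91) = 1/(6004 + (4*√2)*91) = 1/(6004 + 364*√2) ≈ 0.00015340)
g(B(-4))*H = 0*(1501/8945756 - 91*√2/8945756) = 0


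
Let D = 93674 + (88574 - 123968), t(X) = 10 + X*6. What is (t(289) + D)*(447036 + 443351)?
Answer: 53444589288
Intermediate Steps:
t(X) = 10 + 6*X
D = 58280 (D = 93674 - 35394 = 58280)
(t(289) + D)*(447036 + 443351) = ((10 + 6*289) + 58280)*(447036 + 443351) = ((10 + 1734) + 58280)*890387 = (1744 + 58280)*890387 = 60024*890387 = 53444589288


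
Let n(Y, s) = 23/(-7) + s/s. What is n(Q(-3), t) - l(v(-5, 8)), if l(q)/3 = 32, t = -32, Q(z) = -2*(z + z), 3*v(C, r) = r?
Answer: -688/7 ≈ -98.286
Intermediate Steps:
v(C, r) = r/3
Q(z) = -4*z
n(Y, s) = -16/7 (n(Y, s) = 23*(-⅐) + 1 = -23/7 + 1 = -16/7)
l(q) = 96 (l(q) = 3*32 = 96)
n(Q(-3), t) - l(v(-5, 8)) = -16/7 - 1*96 = -16/7 - 96 = -688/7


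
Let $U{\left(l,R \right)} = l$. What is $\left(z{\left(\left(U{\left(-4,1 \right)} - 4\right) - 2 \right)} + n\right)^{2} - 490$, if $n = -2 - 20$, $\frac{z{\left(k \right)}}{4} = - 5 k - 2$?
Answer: $28410$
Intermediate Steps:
$z{\left(k \right)} = -8 - 20 k$ ($z{\left(k \right)} = 4 \left(- 5 k - 2\right) = 4 \left(-2 - 5 k\right) = -8 - 20 k$)
$n = -22$ ($n = -2 - 20 = -22$)
$\left(z{\left(\left(U{\left(-4,1 \right)} - 4\right) - 2 \right)} + n\right)^{2} - 490 = \left(\left(-8 - 20 \left(\left(-4 - 4\right) - 2\right)\right) - 22\right)^{2} - 490 = \left(\left(-8 - 20 \left(-8 - 2\right)\right) - 22\right)^{2} - 490 = \left(\left(-8 - -200\right) - 22\right)^{2} - 490 = \left(\left(-8 + 200\right) - 22\right)^{2} - 490 = \left(192 - 22\right)^{2} - 490 = 170^{2} - 490 = 28900 - 490 = 28410$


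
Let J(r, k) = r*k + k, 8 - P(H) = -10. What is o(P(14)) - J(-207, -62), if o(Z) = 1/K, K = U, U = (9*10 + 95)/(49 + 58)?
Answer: -2362713/185 ≈ -12771.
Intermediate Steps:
P(H) = 18 (P(H) = 8 - 1*(-10) = 8 + 10 = 18)
U = 185/107 (U = (90 + 95)/107 = 185*(1/107) = 185/107 ≈ 1.7290)
K = 185/107 ≈ 1.7290
o(Z) = 107/185 (o(Z) = 1/(185/107) = 107/185)
J(r, k) = k + k*r (J(r, k) = k*r + k = k + k*r)
o(P(14)) - J(-207, -62) = 107/185 - (-62)*(1 - 207) = 107/185 - (-62)*(-206) = 107/185 - 1*12772 = 107/185 - 12772 = -2362713/185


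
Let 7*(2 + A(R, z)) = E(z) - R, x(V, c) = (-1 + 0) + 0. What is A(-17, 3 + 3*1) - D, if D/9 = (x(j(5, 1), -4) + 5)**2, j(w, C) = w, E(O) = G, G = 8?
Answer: -997/7 ≈ -142.43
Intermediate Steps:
E(O) = 8
x(V, c) = -1 (x(V, c) = -1 + 0 = -1)
D = 144 (D = 9*(-1 + 5)**2 = 9*4**2 = 9*16 = 144)
A(R, z) = -6/7 - R/7 (A(R, z) = -2 + (8 - R)/7 = -2 + (8/7 - R/7) = -6/7 - R/7)
A(-17, 3 + 3*1) - D = (-6/7 - 1/7*(-17)) - 1*144 = (-6/7 + 17/7) - 144 = 11/7 - 144 = -997/7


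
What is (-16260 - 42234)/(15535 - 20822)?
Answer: 58494/5287 ≈ 11.064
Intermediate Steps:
(-16260 - 42234)/(15535 - 20822) = -58494/(-5287) = -58494*(-1/5287) = 58494/5287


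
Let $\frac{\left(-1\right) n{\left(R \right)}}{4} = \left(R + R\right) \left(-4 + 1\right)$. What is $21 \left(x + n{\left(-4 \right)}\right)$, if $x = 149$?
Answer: $1113$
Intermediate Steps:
$n{\left(R \right)} = 24 R$ ($n{\left(R \right)} = - 4 \left(R + R\right) \left(-4 + 1\right) = - 4 \cdot 2 R \left(-3\right) = - 4 \left(- 6 R\right) = 24 R$)
$21 \left(x + n{\left(-4 \right)}\right) = 21 \left(149 + 24 \left(-4\right)\right) = 21 \left(149 - 96\right) = 21 \cdot 53 = 1113$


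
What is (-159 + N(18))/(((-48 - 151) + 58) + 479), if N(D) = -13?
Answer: -86/169 ≈ -0.50888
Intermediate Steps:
(-159 + N(18))/(((-48 - 151) + 58) + 479) = (-159 - 13)/(((-48 - 151) + 58) + 479) = -172/((-199 + 58) + 479) = -172/(-141 + 479) = -172/338 = -172*1/338 = -86/169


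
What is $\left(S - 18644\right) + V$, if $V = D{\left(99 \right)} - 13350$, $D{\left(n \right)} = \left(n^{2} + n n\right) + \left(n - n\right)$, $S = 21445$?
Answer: $9053$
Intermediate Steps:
$D{\left(n \right)} = 2 n^{2}$ ($D{\left(n \right)} = \left(n^{2} + n^{2}\right) + 0 = 2 n^{2} + 0 = 2 n^{2}$)
$V = 6252$ ($V = 2 \cdot 99^{2} - 13350 = 2 \cdot 9801 - 13350 = 19602 - 13350 = 6252$)
$\left(S - 18644\right) + V = \left(21445 - 18644\right) + 6252 = 2801 + 6252 = 9053$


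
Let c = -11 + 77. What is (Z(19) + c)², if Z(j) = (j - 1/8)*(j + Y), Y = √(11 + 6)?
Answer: 5963613/32 + 512947*√17/32 ≈ 2.5245e+5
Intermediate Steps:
Y = √17 ≈ 4.1231
Z(j) = (-⅛ + j)*(j + √17) (Z(j) = (j - 1/8)*(j + √17) = (j - 1*⅛)*(j + √17) = (j - ⅛)*(j + √17) = (-⅛ + j)*(j + √17))
c = 66
(Z(19) + c)² = ((19² - ⅛*19 - √17/8 + 19*√17) + 66)² = ((361 - 19/8 - √17/8 + 19*√17) + 66)² = ((2869/8 + 151*√17/8) + 66)² = (3397/8 + 151*√17/8)²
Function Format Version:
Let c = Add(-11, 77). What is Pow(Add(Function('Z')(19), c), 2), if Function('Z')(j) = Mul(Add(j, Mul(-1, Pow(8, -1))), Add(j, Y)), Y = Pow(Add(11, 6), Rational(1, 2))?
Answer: Add(Rational(5963613, 32), Mul(Rational(512947, 32), Pow(17, Rational(1, 2)))) ≈ 2.5245e+5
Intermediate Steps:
Y = Pow(17, Rational(1, 2)) ≈ 4.1231
Function('Z')(j) = Mul(Add(Rational(-1, 8), j), Add(j, Pow(17, Rational(1, 2)))) (Function('Z')(j) = Mul(Add(j, Mul(-1, Pow(8, -1))), Add(j, Pow(17, Rational(1, 2)))) = Mul(Add(j, Mul(-1, Rational(1, 8))), Add(j, Pow(17, Rational(1, 2)))) = Mul(Add(j, Rational(-1, 8)), Add(j, Pow(17, Rational(1, 2)))) = Mul(Add(Rational(-1, 8), j), Add(j, Pow(17, Rational(1, 2)))))
c = 66
Pow(Add(Function('Z')(19), c), 2) = Pow(Add(Add(Pow(19, 2), Mul(Rational(-1, 8), 19), Mul(Rational(-1, 8), Pow(17, Rational(1, 2))), Mul(19, Pow(17, Rational(1, 2)))), 66), 2) = Pow(Add(Add(361, Rational(-19, 8), Mul(Rational(-1, 8), Pow(17, Rational(1, 2))), Mul(19, Pow(17, Rational(1, 2)))), 66), 2) = Pow(Add(Add(Rational(2869, 8), Mul(Rational(151, 8), Pow(17, Rational(1, 2)))), 66), 2) = Pow(Add(Rational(3397, 8), Mul(Rational(151, 8), Pow(17, Rational(1, 2)))), 2)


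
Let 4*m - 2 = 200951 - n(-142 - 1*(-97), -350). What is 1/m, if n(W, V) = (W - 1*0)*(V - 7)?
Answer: 1/46222 ≈ 2.1635e-5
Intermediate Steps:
n(W, V) = W*(-7 + V) (n(W, V) = (W + 0)*(-7 + V) = W*(-7 + V))
m = 46222 (m = 1/2 + (200951 - (-142 - 1*(-97))*(-7 - 350))/4 = 1/2 + (200951 - (-142 + 97)*(-357))/4 = 1/2 + (200951 - (-45)*(-357))/4 = 1/2 + (200951 - 1*16065)/4 = 1/2 + (200951 - 16065)/4 = 1/2 + (1/4)*184886 = 1/2 + 92443/2 = 46222)
1/m = 1/46222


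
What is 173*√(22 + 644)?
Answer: 519*√74 ≈ 4464.6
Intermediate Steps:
173*√(22 + 644) = 173*√666 = 173*(3*√74) = 519*√74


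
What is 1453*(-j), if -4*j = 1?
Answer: 1453/4 ≈ 363.25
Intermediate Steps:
j = -¼ (j = -¼*1 = -¼ ≈ -0.25000)
1453*(-j) = 1453*(-1*(-¼)) = 1453*(¼) = 1453/4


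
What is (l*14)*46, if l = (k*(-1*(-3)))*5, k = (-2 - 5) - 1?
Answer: -77280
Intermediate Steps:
k = -8 (k = -7 - 1 = -8)
l = -120 (l = -(-8)*(-3)*5 = -8*3*5 = -24*5 = -120)
(l*14)*46 = -120*14*46 = -1680*46 = -77280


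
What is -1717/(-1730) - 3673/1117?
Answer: -4436401/1932410 ≈ -2.2958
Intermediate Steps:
-1717/(-1730) - 3673/1117 = -1717*(-1/1730) - 3673*1/1117 = 1717/1730 - 3673/1117 = -4436401/1932410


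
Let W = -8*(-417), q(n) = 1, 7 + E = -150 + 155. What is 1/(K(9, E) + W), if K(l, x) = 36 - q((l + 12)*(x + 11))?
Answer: 1/3371 ≈ 0.00029665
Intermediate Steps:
E = -2 (E = -7 + (-150 + 155) = -7 + 5 = -2)
W = 3336
K(l, x) = 35 (K(l, x) = 36 - 1*1 = 36 - 1 = 35)
1/(K(9, E) + W) = 1/(35 + 3336) = 1/3371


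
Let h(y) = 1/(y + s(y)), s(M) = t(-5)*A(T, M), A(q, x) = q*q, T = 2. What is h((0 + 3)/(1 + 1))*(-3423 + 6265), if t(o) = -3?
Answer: -812/3 ≈ -270.67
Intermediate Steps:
A(q, x) = q**2
s(M) = -12 (s(M) = -3*2**2 = -3*4 = -12)
h(y) = 1/(-12 + y) (h(y) = 1/(y - 12) = 1/(-12 + y))
h((0 + 3)/(1 + 1))*(-3423 + 6265) = (-3423 + 6265)/(-12 + (0 + 3)/(1 + 1)) = 2842/(-12 + 3/2) = 2842/(-21/2) = -2/21*2842 = -812/3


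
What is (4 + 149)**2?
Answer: 23409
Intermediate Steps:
(4 + 149)**2 = 153**2 = 23409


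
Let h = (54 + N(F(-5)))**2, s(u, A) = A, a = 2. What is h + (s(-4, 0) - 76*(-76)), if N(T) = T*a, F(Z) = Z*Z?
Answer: 16592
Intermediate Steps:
F(Z) = Z**2
N(T) = 2*T (N(T) = T*2 = 2*T)
h = 10816 (h = (54 + 2*(-5)**2)**2 = (54 + 2*25)**2 = (54 + 50)**2 = 104**2 = 10816)
h + (s(-4, 0) - 76*(-76)) = 10816 + (0 - 76*(-76)) = 10816 + (0 + 5776) = 10816 + 5776 = 16592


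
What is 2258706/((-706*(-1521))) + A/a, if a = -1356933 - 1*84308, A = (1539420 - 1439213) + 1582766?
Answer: 241353254908/257940343011 ≈ 0.93569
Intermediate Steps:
A = 1682973 (A = 100207 + 1582766 = 1682973)
a = -1441241 (a = -1356933 - 84308 = -1441241)
2258706/((-706*(-1521))) + A/a = 2258706/((-706*(-1521))) + 1682973/(-1441241) = 2258706/1073826 + 1682973*(-1/1441241) = 2258706*(1/1073826) - 1682973/1441241 = 376451/178971 - 1682973/1441241 = 241353254908/257940343011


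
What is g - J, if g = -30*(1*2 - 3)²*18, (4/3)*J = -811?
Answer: 273/4 ≈ 68.250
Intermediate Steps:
J = -2433/4 (J = (¾)*(-811) = -2433/4 ≈ -608.25)
g = -540 (g = -30*(2 - 3)²*18 = -30*(-1)²*18 = -30*1*18 = -30*18 = -540)
g - J = -540 - 1*(-2433/4) = -540 + 2433/4 = 273/4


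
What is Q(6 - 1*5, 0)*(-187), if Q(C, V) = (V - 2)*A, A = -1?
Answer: -374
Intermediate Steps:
Q(C, V) = 2 - V (Q(C, V) = (V - 2)*(-1) = (-2 + V)*(-1) = 2 - V)
Q(6 - 1*5, 0)*(-187) = (2 - 1*0)*(-187) = (2 + 0)*(-187) = 2*(-187) = -374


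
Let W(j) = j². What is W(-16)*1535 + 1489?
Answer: 394449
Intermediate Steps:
W(-16)*1535 + 1489 = (-16)²*1535 + 1489 = 256*1535 + 1489 = 392960 + 1489 = 394449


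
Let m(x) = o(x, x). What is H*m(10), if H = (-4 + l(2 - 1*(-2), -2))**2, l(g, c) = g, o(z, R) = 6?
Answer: 0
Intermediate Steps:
m(x) = 6
H = 0 (H = (-4 + (2 - 1*(-2)))**2 = (-4 + (2 + 2))**2 = (-4 + 4)**2 = 0**2 = 0)
H*m(10) = 0*6 = 0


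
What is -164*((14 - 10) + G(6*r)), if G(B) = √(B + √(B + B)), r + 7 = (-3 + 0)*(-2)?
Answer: -656 - 164*√(-6 + 2*I*√3) ≈ -767.72 - 416.96*I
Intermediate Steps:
r = -1 (r = -7 + (-3 + 0)*(-2) = -7 - 3*(-2) = -7 + 6 = -1)
G(B) = √(B + √2*√B) (G(B) = √(B + √(2*B)) = √(B + √2*√B))
-164*((14 - 10) + G(6*r)) = -164*((14 - 10) + √(6*(-1) + √2*√(6*(-1)))) = -164*(4 + √(-6 + √2*√(-6))) = -164*(4 + √(-6 + √2*(I*√6))) = -164*(4 + √(-6 + 2*I*√3)) = -656 - 164*√(-6 + 2*I*√3)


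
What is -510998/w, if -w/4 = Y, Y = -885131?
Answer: -255499/1770262 ≈ -0.14433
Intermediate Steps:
w = 3540524 (w = -4*(-885131) = 3540524)
-510998/w = -510998/3540524 = -510998*1/3540524 = -255499/1770262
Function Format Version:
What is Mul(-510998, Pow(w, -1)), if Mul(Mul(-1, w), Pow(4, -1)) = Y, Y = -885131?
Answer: Rational(-255499, 1770262) ≈ -0.14433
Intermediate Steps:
w = 3540524 (w = Mul(-4, -885131) = 3540524)
Mul(-510998, Pow(w, -1)) = Mul(-510998, Pow(3540524, -1)) = Mul(-510998, Rational(1, 3540524)) = Rational(-255499, 1770262)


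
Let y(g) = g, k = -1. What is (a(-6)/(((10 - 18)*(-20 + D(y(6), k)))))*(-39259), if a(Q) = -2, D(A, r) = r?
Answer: 39259/84 ≈ 467.37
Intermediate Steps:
(a(-6)/(((10 - 18)*(-20 + D(y(6), k)))))*(-39259) = -2*1/((-20 - 1)*(10 - 18))*(-39259) = -2/((-8*(-21)))*(-39259) = -2/168*(-39259) = -2*1/168*(-39259) = -1/84*(-39259) = 39259/84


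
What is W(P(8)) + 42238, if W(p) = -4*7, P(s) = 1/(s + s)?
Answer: 42210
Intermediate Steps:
P(s) = 1/(2*s)
W(p) = -28
W(P(8)) + 42238 = -28 + 42238 = 42210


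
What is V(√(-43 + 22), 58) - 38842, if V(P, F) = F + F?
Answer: -38726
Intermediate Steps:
V(P, F) = 2*F
V(√(-43 + 22), 58) - 38842 = 2*58 - 38842 = 116 - 38842 = -38726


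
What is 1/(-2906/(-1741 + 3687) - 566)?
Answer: -973/552171 ≈ -0.0017621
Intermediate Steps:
1/(-2906/(-1741 + 3687) - 566) = 1/(-2906/1946 - 566) = 1/(-2906*1/1946 - 566) = 1/(-1453/973 - 566) = 1/(-552171/973) = -973/552171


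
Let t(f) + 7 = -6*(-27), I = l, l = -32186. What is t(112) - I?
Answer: 32341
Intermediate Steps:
I = -32186
t(f) = 155 (t(f) = -7 - 6*(-27) = -7 + 162 = 155)
t(112) - I = 155 - 1*(-32186) = 155 + 32186 = 32341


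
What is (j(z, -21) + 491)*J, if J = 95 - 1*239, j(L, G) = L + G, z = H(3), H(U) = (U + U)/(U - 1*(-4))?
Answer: -474624/7 ≈ -67803.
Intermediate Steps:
H(U) = 2*U/(4 + U) (H(U) = (2*U)/(U + 4) = (2*U)/(4 + U) = 2*U/(4 + U))
z = 6/7 (z = 2*3/(4 + 3) = 2*3/7 = 2*3*(⅐) = 6/7 ≈ 0.85714)
j(L, G) = G + L
J = -144 (J = 95 - 239 = -144)
(j(z, -21) + 491)*J = ((-21 + 6/7) + 491)*(-144) = (-141/7 + 491)*(-144) = (3296/7)*(-144) = -474624/7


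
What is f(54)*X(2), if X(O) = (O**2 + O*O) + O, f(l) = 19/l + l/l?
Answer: 365/27 ≈ 13.519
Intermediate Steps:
f(l) = 1 + 19/l (f(l) = 19/l + 1 = 1 + 19/l)
X(O) = O + 2*O**2 (X(O) = (O**2 + O**2) + O = 2*O**2 + O = O + 2*O**2)
f(54)*X(2) = ((19 + 54)/54)*(2*(1 + 2*2)) = ((1/54)*73)*(2*(1 + 4)) = 73*(2*5)/54 = (73/54)*10 = 365/27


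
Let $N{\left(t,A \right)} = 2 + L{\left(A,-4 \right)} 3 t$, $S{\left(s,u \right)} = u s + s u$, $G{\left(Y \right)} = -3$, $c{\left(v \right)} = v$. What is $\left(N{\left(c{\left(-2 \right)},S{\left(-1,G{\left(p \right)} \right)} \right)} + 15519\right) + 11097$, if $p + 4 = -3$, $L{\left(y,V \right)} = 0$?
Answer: $26618$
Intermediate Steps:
$p = -7$ ($p = -4 - 3 = -7$)
$S{\left(s,u \right)} = 2 s u$ ($S{\left(s,u \right)} = s u + s u = 2 s u$)
$N{\left(t,A \right)} = 2$ ($N{\left(t,A \right)} = 2 + 0 \cdot 3 t = 2 + 0 = 2$)
$\left(N{\left(c{\left(-2 \right)},S{\left(-1,G{\left(p \right)} \right)} \right)} + 15519\right) + 11097 = \left(2 + 15519\right) + 11097 = 15521 + 11097 = 26618$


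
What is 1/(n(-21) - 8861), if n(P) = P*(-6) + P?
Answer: -1/8756 ≈ -0.00011421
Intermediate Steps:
n(P) = -5*P (n(P) = -6*P + P = -5*P)
1/(n(-21) - 8861) = 1/(-5*(-21) - 8861) = 1/(105 - 8861) = 1/(-8756) = -1/8756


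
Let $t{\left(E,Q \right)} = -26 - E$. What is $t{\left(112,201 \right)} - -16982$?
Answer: $16844$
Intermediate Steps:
$t{\left(112,201 \right)} - -16982 = \left(-26 - 112\right) - -16982 = \left(-26 - 112\right) + 16982 = -138 + 16982 = 16844$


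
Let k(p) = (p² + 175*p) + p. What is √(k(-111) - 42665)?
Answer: 2*I*√12470 ≈ 223.34*I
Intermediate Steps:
k(p) = p² + 176*p
√(k(-111) - 42665) = √(-111*(176 - 111) - 42665) = √(-111*65 - 42665) = √(-7215 - 42665) = √(-49880) = 2*I*√12470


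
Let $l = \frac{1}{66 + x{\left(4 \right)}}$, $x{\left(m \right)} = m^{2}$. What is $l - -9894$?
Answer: $\frac{811309}{82} \approx 9894.0$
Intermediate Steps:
$l = \frac{1}{82}$ ($l = \frac{1}{66 + 4^{2}} = \frac{1}{66 + 16} = \frac{1}{82} \approx 0.012195$)
$l - -9894 = \frac{1}{82} - -9894 = \frac{1}{82} + 9894 = \frac{811309}{82}$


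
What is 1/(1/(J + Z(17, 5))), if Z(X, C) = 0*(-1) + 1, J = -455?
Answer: -454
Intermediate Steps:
Z(X, C) = 1 (Z(X, C) = 0 + 1 = 1)
1/(1/(J + Z(17, 5))) = 1/(1/(-455 + 1)) = 1/(1/(-454)) = 1/(-1/454) = -454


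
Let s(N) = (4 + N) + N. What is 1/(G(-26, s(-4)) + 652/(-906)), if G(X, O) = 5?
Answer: 453/1939 ≈ 0.23363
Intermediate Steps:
s(N) = 4 + 2*N
1/(G(-26, s(-4)) + 652/(-906)) = 1/(5 + 652/(-906)) = 1/(5 + 652*(-1/906)) = 1/(5 - 326/453) = 1/(1939/453) = 453/1939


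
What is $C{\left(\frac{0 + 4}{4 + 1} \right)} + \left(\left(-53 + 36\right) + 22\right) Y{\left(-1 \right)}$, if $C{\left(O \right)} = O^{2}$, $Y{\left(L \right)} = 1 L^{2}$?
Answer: $\frac{141}{25} \approx 5.64$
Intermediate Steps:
$Y{\left(L \right)} = L^{2}$
$C{\left(\frac{0 + 4}{4 + 1} \right)} + \left(\left(-53 + 36\right) + 22\right) Y{\left(-1 \right)} = \left(\frac{0 + 4}{4 + 1}\right)^{2} + \left(\left(-53 + 36\right) + 22\right) \left(-1\right)^{2} = \left(\frac{4}{5}\right)^{2} + \left(-17 + 22\right) 1 = \left(4 \cdot \frac{1}{5}\right)^{2} + 5 \cdot 1 = \left(\frac{4}{5}\right)^{2} + 5 = \frac{16}{25} + 5 = \frac{141}{25}$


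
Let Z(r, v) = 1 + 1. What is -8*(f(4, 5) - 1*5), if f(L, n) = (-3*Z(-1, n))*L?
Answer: 232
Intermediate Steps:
Z(r, v) = 2
f(L, n) = -6*L (f(L, n) = (-3*2)*L = -6*L)
-8*(f(4, 5) - 1*5) = -8*(-6*4 - 1*5) = -8*(-24 - 5) = -8*(-29) = 232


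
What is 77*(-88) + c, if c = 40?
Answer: -6736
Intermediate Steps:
77*(-88) + c = 77*(-88) + 40 = -6776 + 40 = -6736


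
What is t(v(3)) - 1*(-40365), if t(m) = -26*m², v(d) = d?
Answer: 40131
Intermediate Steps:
t(v(3)) - 1*(-40365) = -26*3² - 1*(-40365) = -26*9 + 40365 = -234 + 40365 = 40131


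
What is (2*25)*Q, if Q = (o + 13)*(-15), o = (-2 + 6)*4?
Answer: -21750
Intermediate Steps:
o = 16 (o = 4*4 = 16)
Q = -435 (Q = (16 + 13)*(-15) = 29*(-15) = -435)
(2*25)*Q = (2*25)*(-435) = 50*(-435) = -21750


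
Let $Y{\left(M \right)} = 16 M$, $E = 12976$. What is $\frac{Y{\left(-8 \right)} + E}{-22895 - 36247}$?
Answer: $- \frac{6424}{29571} \approx -0.21724$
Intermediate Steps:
$\frac{Y{\left(-8 \right)} + E}{-22895 - 36247} = \frac{16 \left(-8\right) + 12976}{-22895 - 36247} = \frac{-128 + 12976}{-59142} = 12848 \left(- \frac{1}{59142}\right) = - \frac{6424}{29571}$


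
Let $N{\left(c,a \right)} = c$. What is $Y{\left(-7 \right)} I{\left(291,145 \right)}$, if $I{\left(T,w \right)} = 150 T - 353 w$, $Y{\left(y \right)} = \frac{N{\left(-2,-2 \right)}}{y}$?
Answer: $- \frac{15070}{7} \approx -2152.9$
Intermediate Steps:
$Y{\left(y \right)} = - \frac{2}{y}$
$I{\left(T,w \right)} = - 353 w + 150 T$
$Y{\left(-7 \right)} I{\left(291,145 \right)} = - \frac{2}{-7} \left(\left(-353\right) 145 + 150 \cdot 291\right) = \left(-2\right) \left(- \frac{1}{7}\right) \left(-51185 + 43650\right) = \frac{2}{7} \left(-7535\right) = - \frac{15070}{7}$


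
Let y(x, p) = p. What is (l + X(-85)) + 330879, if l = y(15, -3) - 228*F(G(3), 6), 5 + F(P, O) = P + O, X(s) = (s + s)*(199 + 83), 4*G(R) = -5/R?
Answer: 282803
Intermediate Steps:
G(R) = -5/(4*R) (G(R) = (-5/R)/4 = -5/(4*R))
X(s) = 564*s (X(s) = (2*s)*282 = 564*s)
F(P, O) = -5 + O + P (F(P, O) = -5 + (P + O) = -5 + (O + P) = -5 + O + P)
l = -136 (l = -3 - 228*(-5 + 6 - 5/4/3) = -3 - 228*(-5 + 6 - 5/4*1/3) = -3 - 228*(-5 + 6 - 5/12) = -3 - 228*7/12 = -3 - 133 = -136)
(l + X(-85)) + 330879 = (-136 + 564*(-85)) + 330879 = (-136 - 47940) + 330879 = -48076 + 330879 = 282803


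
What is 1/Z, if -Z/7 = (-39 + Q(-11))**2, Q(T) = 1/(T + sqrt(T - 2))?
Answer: 2*(-54*I - 11*sqrt(13))/(7*(33540*sqrt(13) + 165127*I)) ≈ -9.3529e-5 + 1.2878e-7*I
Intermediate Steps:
Q(T) = 1/(T + sqrt(-2 + T))
Z = -7*(-39 + 1/(-11 + I*sqrt(13)))**2 (Z = -7*(-39 + 1/(-11 + sqrt(-2 - 11)))**2 = -7*(-39 + 1/(-11 + sqrt(-13)))**2 = -7*(-39 + 1/(-11 + I*sqrt(13)))**2 ≈ -10692.0 - 14.722*I)
1/Z = 1/(7*(-165127*I - 33540*sqrt(13))/(2*(11*sqrt(13) + 54*I))) = 2*(11*sqrt(13) + 54*I)/(7*(-165127*I - 33540*sqrt(13)))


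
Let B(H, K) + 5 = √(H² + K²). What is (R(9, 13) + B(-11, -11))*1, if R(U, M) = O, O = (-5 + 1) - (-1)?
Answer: -8 + 11*√2 ≈ 7.5564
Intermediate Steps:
O = -3 (O = -4 - 1*(-1) = -4 + 1 = -3)
B(H, K) = -5 + √(H² + K²)
R(U, M) = -3
(R(9, 13) + B(-11, -11))*1 = (-3 + (-5 + √((-11)² + (-11)²)))*1 = (-3 + (-5 + √(121 + 121)))*1 = (-3 + (-5 + √242))*1 = (-3 + (-5 + 11*√2))*1 = (-8 + 11*√2)*1 = -8 + 11*√2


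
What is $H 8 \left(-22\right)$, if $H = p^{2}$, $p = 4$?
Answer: $-2816$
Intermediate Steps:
$H = 16$ ($H = 4^{2} = 16$)
$H 8 \left(-22\right) = 16 \cdot 8 \left(-22\right) = 128 \left(-22\right) = -2816$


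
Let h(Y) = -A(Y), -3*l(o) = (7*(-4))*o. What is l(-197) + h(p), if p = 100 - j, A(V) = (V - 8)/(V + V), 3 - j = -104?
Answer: -77269/42 ≈ -1839.7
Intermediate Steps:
j = 107 (j = 3 - 1*(-104) = 3 + 104 = 107)
A(V) = (-8 + V)/(2*V) (A(V) = (-8 + V)/((2*V)) = (-8 + V)*(1/(2*V)) = (-8 + V)/(2*V))
l(o) = 28*o/3 (l(o) = -7*(-4)*o/3 = -(-28)*o/3 = 28*o/3)
p = -7 (p = 100 - 1*107 = 100 - 107 = -7)
h(Y) = -(-8 + Y)/(2*Y)
l(-197) + h(p) = (28/3)*(-197) + (½)*(8 - 1*(-7))/(-7) = -5516/3 + (½)*(-⅐)*(8 + 7) = -5516/3 + (½)*(-⅐)*15 = -5516/3 - 15/14 = -77269/42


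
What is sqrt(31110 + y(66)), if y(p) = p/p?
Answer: sqrt(31111) ≈ 176.38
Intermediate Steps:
y(p) = 1
sqrt(31110 + y(66)) = sqrt(31110 + 1) = sqrt(31111)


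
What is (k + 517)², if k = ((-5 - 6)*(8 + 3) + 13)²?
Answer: 148376761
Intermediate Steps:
k = 11664 (k = (-11*11 + 13)² = (-121 + 13)² = (-108)² = 11664)
(k + 517)² = (11664 + 517)² = 12181² = 148376761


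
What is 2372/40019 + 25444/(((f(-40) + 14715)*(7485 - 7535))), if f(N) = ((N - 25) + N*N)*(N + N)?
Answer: 6918562218/108136340375 ≈ 0.063980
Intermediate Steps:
f(N) = 2*N*(-25 + N + N²) (f(N) = ((-25 + N) + N²)*(2*N) = (-25 + N + N²)*(2*N) = 2*N*(-25 + N + N²))
2372/40019 + 25444/(((f(-40) + 14715)*(7485 - 7535))) = 2372/40019 + 25444/(((2*(-40)*(-25 - 40 + (-40)²) + 14715)*(7485 - 7535))) = 2372*(1/40019) + 25444/(((2*(-40)*(-25 - 40 + 1600) + 14715)*(-50))) = 2372/40019 + 25444/(((2*(-40)*1535 + 14715)*(-50))) = 2372/40019 + 25444/(((-122800 + 14715)*(-50))) = 2372/40019 + 25444/((-108085*(-50))) = 2372/40019 + 25444/5404250 = 2372/40019 + 25444*(1/5404250) = 2372/40019 + 12722/2702125 = 6918562218/108136340375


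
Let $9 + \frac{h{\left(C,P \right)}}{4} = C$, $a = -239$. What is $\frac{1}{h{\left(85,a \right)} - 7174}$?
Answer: $- \frac{1}{6870} \approx -0.00014556$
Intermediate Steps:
$h{\left(C,P \right)} = -36 + 4 C$
$\frac{1}{h{\left(85,a \right)} - 7174} = \frac{1}{\left(-36 + 4 \cdot 85\right) - 7174} = \frac{1}{\left(-36 + 340\right) - 7174} = \frac{1}{304 - 7174} = \frac{1}{-6870} = - \frac{1}{6870}$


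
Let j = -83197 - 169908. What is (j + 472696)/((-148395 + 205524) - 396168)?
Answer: -8133/12557 ≈ -0.64769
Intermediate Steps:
j = -253105
(j + 472696)/((-148395 + 205524) - 396168) = (-253105 + 472696)/((-148395 + 205524) - 396168) = 219591/(57129 - 396168) = 219591/(-339039) = 219591*(-1/339039) = -8133/12557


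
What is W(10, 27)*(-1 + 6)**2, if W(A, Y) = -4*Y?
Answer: -2700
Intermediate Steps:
W(10, 27)*(-1 + 6)**2 = (-4*27)*(-1 + 6)**2 = -108*5**2 = -108*25 = -2700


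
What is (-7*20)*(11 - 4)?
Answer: -980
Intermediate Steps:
(-7*20)*(11 - 4) = -140*7 = -980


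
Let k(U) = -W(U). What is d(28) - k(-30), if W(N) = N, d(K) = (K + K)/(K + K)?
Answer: -29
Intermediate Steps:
d(K) = 1 (d(K) = (2*K)/((2*K)) = (2*K)*(1/(2*K)) = 1)
k(U) = -U
d(28) - k(-30) = 1 - (-1)*(-30) = 1 - 1*30 = 1 - 30 = -29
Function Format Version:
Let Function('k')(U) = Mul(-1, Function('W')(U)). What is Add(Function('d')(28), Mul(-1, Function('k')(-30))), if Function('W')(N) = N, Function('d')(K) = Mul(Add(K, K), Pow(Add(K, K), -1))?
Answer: -29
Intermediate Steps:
Function('d')(K) = 1 (Function('d')(K) = Mul(Mul(2, K), Pow(Mul(2, K), -1)) = Mul(Mul(2, K), Mul(Rational(1, 2), Pow(K, -1))) = 1)
Function('k')(U) = Mul(-1, U)
Add(Function('d')(28), Mul(-1, Function('k')(-30))) = Add(1, Mul(-1, Mul(-1, -30))) = Add(1, Mul(-1, 30)) = Add(1, -30) = -29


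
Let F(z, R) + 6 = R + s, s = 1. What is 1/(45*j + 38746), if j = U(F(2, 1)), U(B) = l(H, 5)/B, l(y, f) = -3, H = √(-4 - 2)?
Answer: 4/155119 ≈ 2.5787e-5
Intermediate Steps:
H = I*√6 (H = √(-6) = I*√6 ≈ 2.4495*I)
F(z, R) = -5 + R (F(z, R) = -6 + (R + 1) = -6 + (1 + R) = -5 + R)
U(B) = -3/B
j = ¾ (j = -3/(-5 + 1) = -3/(-4) = -3*(-¼) = ¾ ≈ 0.75000)
1/(45*j + 38746) = 1/(45*(¾) + 38746) = 1/(135/4 + 38746) = 1/(155119/4) = 4/155119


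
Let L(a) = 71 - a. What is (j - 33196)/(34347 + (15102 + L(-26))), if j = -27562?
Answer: -30379/24773 ≈ -1.2263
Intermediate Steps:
(j - 33196)/(34347 + (15102 + L(-26))) = (-27562 - 33196)/(34347 + (15102 + (71 - 1*(-26)))) = -60758/(34347 + (15102 + (71 + 26))) = -60758/(34347 + (15102 + 97)) = -60758/(34347 + 15199) = -60758/49546 = -60758*1/49546 = -30379/24773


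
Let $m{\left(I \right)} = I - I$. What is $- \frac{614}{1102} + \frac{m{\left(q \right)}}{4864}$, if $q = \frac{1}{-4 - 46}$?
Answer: $- \frac{307}{551} \approx -0.55717$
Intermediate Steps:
$q = - \frac{1}{50}$ ($q = \frac{1}{-50} = - \frac{1}{50} \approx -0.02$)
$m{\left(I \right)} = 0$
$- \frac{614}{1102} + \frac{m{\left(q \right)}}{4864} = - \frac{614}{1102} + \frac{0}{4864} = \left(-614\right) \frac{1}{1102} + 0 \cdot \frac{1}{4864} = - \frac{307}{551} + 0 = - \frac{307}{551}$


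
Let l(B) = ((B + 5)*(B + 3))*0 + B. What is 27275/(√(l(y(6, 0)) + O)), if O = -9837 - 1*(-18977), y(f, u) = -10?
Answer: 5455*√9130/1826 ≈ 285.45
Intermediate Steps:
O = 9140 (O = -9837 + 18977 = 9140)
l(B) = B (l(B) = ((5 + B)*(3 + B))*0 + B = ((3 + B)*(5 + B))*0 + B = 0 + B = B)
27275/(√(l(y(6, 0)) + O)) = 27275/(√(-10 + 9140)) = 27275/(√9130) = 27275*(√9130/9130) = 5455*√9130/1826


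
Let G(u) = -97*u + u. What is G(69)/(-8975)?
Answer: 6624/8975 ≈ 0.73805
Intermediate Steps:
G(u) = -96*u
G(69)/(-8975) = -96*69/(-8975) = -6624*(-1/8975) = 6624/8975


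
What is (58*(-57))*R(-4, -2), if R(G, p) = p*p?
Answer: -13224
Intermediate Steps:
R(G, p) = p**2
(58*(-57))*R(-4, -2) = (58*(-57))*(-2)**2 = -3306*4 = -13224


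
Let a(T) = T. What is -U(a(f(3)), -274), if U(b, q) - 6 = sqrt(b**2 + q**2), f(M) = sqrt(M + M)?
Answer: -6 - sqrt(75082) ≈ -280.01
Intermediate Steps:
f(M) = sqrt(2)*sqrt(M) (f(M) = sqrt(2*M) = sqrt(2)*sqrt(M))
U(b, q) = 6 + sqrt(b**2 + q**2)
-U(a(f(3)), -274) = -(6 + sqrt((sqrt(2)*sqrt(3))**2 + (-274)**2)) = -(6 + sqrt((sqrt(6))**2 + 75076)) = -(6 + sqrt(6 + 75076)) = -(6 + sqrt(75082)) = -6 - sqrt(75082)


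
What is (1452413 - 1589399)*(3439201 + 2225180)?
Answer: -775940895666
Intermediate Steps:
(1452413 - 1589399)*(3439201 + 2225180) = -136986*5664381 = -775940895666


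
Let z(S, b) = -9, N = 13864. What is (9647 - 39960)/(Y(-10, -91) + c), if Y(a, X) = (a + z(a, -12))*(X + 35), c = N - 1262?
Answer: -30313/13666 ≈ -2.2181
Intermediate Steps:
c = 12602 (c = 13864 - 1262 = 12602)
Y(a, X) = (-9 + a)*(35 + X) (Y(a, X) = (a - 9)*(X + 35) = (-9 + a)*(35 + X))
(9647 - 39960)/(Y(-10, -91) + c) = (9647 - 39960)/((-315 - 9*(-91) + 35*(-10) - 91*(-10)) + 12602) = -30313/((-315 + 819 - 350 + 910) + 12602) = -30313/(1064 + 12602) = -30313/13666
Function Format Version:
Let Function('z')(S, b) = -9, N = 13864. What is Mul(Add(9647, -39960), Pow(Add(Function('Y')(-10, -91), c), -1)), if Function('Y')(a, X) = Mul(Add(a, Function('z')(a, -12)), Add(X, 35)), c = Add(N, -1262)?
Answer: Rational(-30313, 13666) ≈ -2.2181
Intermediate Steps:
c = 12602 (c = Add(13864, -1262) = 12602)
Function('Y')(a, X) = Mul(Add(-9, a), Add(35, X)) (Function('Y')(a, X) = Mul(Add(a, -9), Add(X, 35)) = Mul(Add(-9, a), Add(35, X)))
Mul(Add(9647, -39960), Pow(Add(Function('Y')(-10, -91), c), -1)) = Mul(Add(9647, -39960), Pow(Add(Add(-315, Mul(-9, -91), Mul(35, -10), Mul(-91, -10)), 12602), -1)) = Mul(-30313, Pow(Add(Add(-315, 819, -350, 910), 12602), -1)) = Mul(-30313, Pow(Add(1064, 12602), -1)) = Mul(-30313, Pow(13666, -1)) = Mul(-30313, Rational(1, 13666)) = Rational(-30313, 13666)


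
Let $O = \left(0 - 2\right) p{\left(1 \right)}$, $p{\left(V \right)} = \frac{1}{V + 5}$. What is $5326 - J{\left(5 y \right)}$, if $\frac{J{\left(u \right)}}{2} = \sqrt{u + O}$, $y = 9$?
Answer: $5326 - \frac{2 \sqrt{402}}{3} \approx 5312.6$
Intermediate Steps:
$p{\left(V \right)} = \frac{1}{5 + V}$
$O = - \frac{1}{3}$ ($O = \frac{0 - 2}{5 + 1} = - \frac{2}{6} = \left(-2\right) \frac{1}{6} = - \frac{1}{3} \approx -0.33333$)
$J{\left(u \right)} = 2 \sqrt{- \frac{1}{3} + u}$ ($J{\left(u \right)} = 2 \sqrt{u - \frac{1}{3}} = 2 \sqrt{- \frac{1}{3} + u}$)
$5326 - J{\left(5 y \right)} = 5326 - \frac{2 \sqrt{-3 + 9 \cdot 5 \cdot 9}}{3} = 5326 - \frac{2 \sqrt{-3 + 9 \cdot 45}}{3} = 5326 - \frac{2 \sqrt{-3 + 405}}{3} = 5326 - \frac{2 \sqrt{402}}{3}$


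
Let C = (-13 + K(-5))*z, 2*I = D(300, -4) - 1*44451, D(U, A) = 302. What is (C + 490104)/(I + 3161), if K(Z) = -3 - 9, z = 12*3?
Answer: -108712/4203 ≈ -25.865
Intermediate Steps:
z = 36
K(Z) = -12
I = -44149/2 (I = (302 - 1*44451)/2 = (302 - 44451)/2 = (½)*(-44149) = -44149/2 ≈ -22075.)
C = -900 (C = (-13 - 12)*36 = -25*36 = -900)
(C + 490104)/(I + 3161) = (-900 + 490104)/(-44149/2 + 3161) = 489204/(-37827/2) = 489204*(-2/37827) = -108712/4203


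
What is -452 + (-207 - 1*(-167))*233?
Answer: -9772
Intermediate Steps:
-452 + (-207 - 1*(-167))*233 = -452 + (-207 + 167)*233 = -452 - 40*233 = -452 - 9320 = -9772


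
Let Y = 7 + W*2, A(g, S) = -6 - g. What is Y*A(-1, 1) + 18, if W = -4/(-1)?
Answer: -57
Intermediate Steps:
W = 4 (W = -4*(-1) = 4)
Y = 15 (Y = 7 + 4*2 = 7 + 8 = 15)
Y*A(-1, 1) + 18 = 15*(-6 - 1*(-1)) + 18 = 15*(-6 + 1) + 18 = 15*(-5) + 18 = -75 + 18 = -57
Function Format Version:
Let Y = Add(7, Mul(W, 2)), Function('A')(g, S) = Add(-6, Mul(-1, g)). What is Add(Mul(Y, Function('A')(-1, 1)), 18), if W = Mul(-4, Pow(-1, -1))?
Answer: -57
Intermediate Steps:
W = 4 (W = Mul(-4, -1) = 4)
Y = 15 (Y = Add(7, Mul(4, 2)) = Add(7, 8) = 15)
Add(Mul(Y, Function('A')(-1, 1)), 18) = Add(Mul(15, Add(-6, Mul(-1, -1))), 18) = Add(Mul(15, Add(-6, 1)), 18) = Add(Mul(15, -5), 18) = Add(-75, 18) = -57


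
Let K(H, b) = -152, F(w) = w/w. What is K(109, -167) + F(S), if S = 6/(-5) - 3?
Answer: -151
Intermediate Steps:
S = -21/5 (S = -⅕*6 - 3 = -6/5 - 3 = -21/5 ≈ -4.2000)
F(w) = 1
K(109, -167) + F(S) = -152 + 1 = -151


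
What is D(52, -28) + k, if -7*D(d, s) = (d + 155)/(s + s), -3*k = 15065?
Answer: -5904859/1176 ≈ -5021.1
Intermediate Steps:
k = -15065/3 (k = -1/3*15065 = -15065/3 ≈ -5021.7)
D(d, s) = -(155 + d)/(14*s) (D(d, s) = -(d + 155)/(7*(s + s)) = -(155 + d)/(7*(2*s)) = -(155 + d)*1/(2*s)/7 = -(155 + d)/(14*s))
D(52, -28) + k = (1/14)*(-155 - 1*52)/(-28) - 15065/3 = (1/14)*(-1/28)*(-155 - 52) - 15065/3 = (1/14)*(-1/28)*(-207) - 15065/3 = 207/392 - 15065/3 = -5904859/1176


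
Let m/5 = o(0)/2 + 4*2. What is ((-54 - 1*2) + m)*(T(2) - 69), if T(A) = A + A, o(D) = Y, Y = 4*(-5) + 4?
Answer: 3640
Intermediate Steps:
Y = -16 (Y = -20 + 4 = -16)
o(D) = -16
T(A) = 2*A
m = 0 (m = 5*(-16/2 + 4*2) = 5*(-16*1/2 + 8) = 5*(-8 + 8) = 5*0 = 0)
((-54 - 1*2) + m)*(T(2) - 69) = ((-54 - 1*2) + 0)*(2*2 - 69) = ((-54 - 2) + 0)*(4 - 69) = (-56 + 0)*(-65) = -56*(-65) = 3640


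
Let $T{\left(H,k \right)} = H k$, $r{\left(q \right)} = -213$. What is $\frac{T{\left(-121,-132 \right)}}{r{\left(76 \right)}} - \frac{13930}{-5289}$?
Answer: $- \frac{27169606}{375519} \approx -72.352$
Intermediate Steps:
$\frac{T{\left(-121,-132 \right)}}{r{\left(76 \right)}} - \frac{13930}{-5289} = \frac{\left(-121\right) \left(-132\right)}{-213} - \frac{13930}{-5289} = 15972 \left(- \frac{1}{213}\right) - - \frac{13930}{5289} = - \frac{5324}{71} + \frac{13930}{5289} = - \frac{27169606}{375519}$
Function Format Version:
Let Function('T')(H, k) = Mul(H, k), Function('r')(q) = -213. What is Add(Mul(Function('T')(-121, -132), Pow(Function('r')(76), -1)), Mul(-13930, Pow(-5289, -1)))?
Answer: Rational(-27169606, 375519) ≈ -72.352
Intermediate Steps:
Add(Mul(Function('T')(-121, -132), Pow(Function('r')(76), -1)), Mul(-13930, Pow(-5289, -1))) = Add(Mul(Mul(-121, -132), Pow(-213, -1)), Mul(-13930, Pow(-5289, -1))) = Add(Mul(15972, Rational(-1, 213)), Mul(-13930, Rational(-1, 5289))) = Add(Rational(-5324, 71), Rational(13930, 5289)) = Rational(-27169606, 375519)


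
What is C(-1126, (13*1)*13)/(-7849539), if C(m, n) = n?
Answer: -169/7849539 ≈ -2.1530e-5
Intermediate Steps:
C(-1126, (13*1)*13)/(-7849539) = ((13*1)*13)/(-7849539) = (13*13)*(-1/7849539) = 169*(-1/7849539) = -169/7849539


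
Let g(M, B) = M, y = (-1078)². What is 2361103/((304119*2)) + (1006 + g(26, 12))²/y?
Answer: 847897021591/176705911998 ≈ 4.7983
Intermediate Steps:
y = 1162084
2361103/((304119*2)) + (1006 + g(26, 12))²/y = 2361103/((304119*2)) + (1006 + 26)²/1162084 = 2361103/608238 + 1032²*(1/1162084) = 2361103*(1/608238) + 1065024*(1/1162084) = 2361103/608238 + 266256/290521 = 847897021591/176705911998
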